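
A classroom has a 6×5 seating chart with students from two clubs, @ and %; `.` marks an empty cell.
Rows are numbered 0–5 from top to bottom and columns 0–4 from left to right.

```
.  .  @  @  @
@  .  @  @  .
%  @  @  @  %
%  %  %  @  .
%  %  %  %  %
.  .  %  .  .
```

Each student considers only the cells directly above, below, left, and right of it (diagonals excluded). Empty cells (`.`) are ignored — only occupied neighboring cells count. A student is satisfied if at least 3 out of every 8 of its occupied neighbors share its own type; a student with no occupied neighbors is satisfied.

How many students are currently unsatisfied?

(0,2)@ 2/2 ✓
(0,3)@ 3/3 ✓
(0,4)@ 1/1 ✓
(1,0)@ 0/1 ✗
(1,2)@ 3/3 ✓
(1,3)@ 3/3 ✓
(2,0)% 1/3 ✗
(2,1)@ 1/3 ✗
(2,2)@ 3/4 ✓
(2,3)@ 3/4 ✓
(2,4)% 0/1 ✗
(3,0)% 3/3 ✓
(3,1)% 3/4 ✓
(3,2)% 2/4 ✓
(3,3)@ 1/3 ✗
(4,0)% 2/2 ✓
(4,1)% 3/3 ✓
(4,2)% 4/4 ✓
(4,3)% 2/3 ✓
(4,4)% 1/1 ✓
(5,2)% 1/1 ✓
Unsatisfied: (1,0), (2,0), (2,1), (2,4), (3,3) — 5 in total.

5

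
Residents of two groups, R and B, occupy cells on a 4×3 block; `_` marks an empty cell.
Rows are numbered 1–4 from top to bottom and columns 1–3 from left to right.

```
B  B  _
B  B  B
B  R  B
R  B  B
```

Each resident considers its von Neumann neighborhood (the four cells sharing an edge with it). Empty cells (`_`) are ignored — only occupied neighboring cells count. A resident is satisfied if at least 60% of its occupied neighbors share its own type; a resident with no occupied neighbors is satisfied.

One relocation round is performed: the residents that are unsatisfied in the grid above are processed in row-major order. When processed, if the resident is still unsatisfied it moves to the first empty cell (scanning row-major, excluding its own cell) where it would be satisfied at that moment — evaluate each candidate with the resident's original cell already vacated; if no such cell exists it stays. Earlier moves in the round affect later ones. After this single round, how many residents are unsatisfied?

3

Initially unsatisfied (in order): (3,1), (3,2), (4,1), (4,2).
  (3,1) → (1,3).
  (3,2): no empty cell satisfies it; stays.
  (4,1): no empty cell satisfies it; stays.
  (4,2): no empty cell satisfies it; stays.
Resulting grid:
B B B
B B B
_ R B
R B B
Unsatisfied now: (3,2), (4,1), (4,2).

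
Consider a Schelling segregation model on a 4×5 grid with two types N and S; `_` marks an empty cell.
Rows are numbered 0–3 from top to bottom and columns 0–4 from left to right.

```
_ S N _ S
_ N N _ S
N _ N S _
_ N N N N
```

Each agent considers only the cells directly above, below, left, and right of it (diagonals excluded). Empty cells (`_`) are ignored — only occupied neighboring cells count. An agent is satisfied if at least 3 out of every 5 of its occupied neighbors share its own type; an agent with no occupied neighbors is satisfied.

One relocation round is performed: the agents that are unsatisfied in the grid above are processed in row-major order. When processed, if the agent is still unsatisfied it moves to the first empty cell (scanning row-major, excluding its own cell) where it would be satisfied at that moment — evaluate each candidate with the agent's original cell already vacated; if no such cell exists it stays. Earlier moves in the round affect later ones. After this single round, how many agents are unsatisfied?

Initially unsatisfied (in order): (0,1), (0,2), (1,1), (2,3).
  (0,1) → (0,0).
  (0,2): now satisfied by earlier moves; stays.
  (1,1): now satisfied by earlier moves; stays.
  (2,3): no empty cell satisfies it; stays.
Resulting grid:
S _ N _ S
_ N N _ S
N _ N S _
_ N N N N
Unsatisfied now: (2,3).

1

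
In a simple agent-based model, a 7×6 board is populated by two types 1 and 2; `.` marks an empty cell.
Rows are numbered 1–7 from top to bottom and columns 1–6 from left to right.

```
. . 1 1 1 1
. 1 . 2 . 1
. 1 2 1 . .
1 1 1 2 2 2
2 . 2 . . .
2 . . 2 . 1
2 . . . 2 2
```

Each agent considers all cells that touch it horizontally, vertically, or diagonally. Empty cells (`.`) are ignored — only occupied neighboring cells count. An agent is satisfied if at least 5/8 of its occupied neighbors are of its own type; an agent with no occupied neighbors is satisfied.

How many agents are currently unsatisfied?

(1,3)1 2/3 ✓
(1,4)1 2/3 ✓
(1,5)1 3/4 ✓
(1,6)1 2/2 ✓
(2,2)1 2/3 ✓
(2,4)2 1/5 ✗
(2,6)1 2/2 ✓
(3,2)1 4/5 ✓
(3,3)2 2/7 ✗
(3,4)1 1/5 ✗
(4,1)1 2/3 ✓
(4,2)1 3/6 ✗
(4,3)1 3/6 ✗
(4,4)2 3/5 ✗
(4,5)2 2/3 ✓
(4,6)2 1/1 ✓
(5,1)2 1/3 ✗
(5,3)2 2/4 ✗
(6,1)2 2/2 ✓
(6,4)2 2/2 ✓
(6,6)1 0/2 ✗
(7,1)2 1/1 ✓
(7,5)2 2/3 ✓
(7,6)2 1/2 ✗
Unsatisfied: (2,4), (3,3), (3,4), (4,2), (4,3), (4,4), (5,1), (5,3), (6,6), (7,6) — 10 in total.

10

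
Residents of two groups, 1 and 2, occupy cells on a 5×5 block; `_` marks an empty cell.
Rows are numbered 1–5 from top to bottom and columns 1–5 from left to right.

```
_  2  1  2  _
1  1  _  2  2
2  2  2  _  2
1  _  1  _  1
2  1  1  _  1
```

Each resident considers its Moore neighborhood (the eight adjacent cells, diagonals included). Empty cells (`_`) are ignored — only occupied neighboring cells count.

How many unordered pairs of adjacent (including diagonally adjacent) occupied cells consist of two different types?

Scan each occupied cell's neighbors to the right and below (and the two forward diagonals) so each pair is counted once.
Row 1: 2(1,2)–1(1,3)≠ 2(1,2)–1(2,2)≠ 2(1,2)–1(2,1)≠ 1(1,3)–2(1,4)≠ 1(1,3)–2(2,4)≠ 1(1,3)–1(2,2)= 2(1,4)–2(2,4)= 2(1,4)–2(2,5)=  → 5/8 unlike.
Row 2: 1(2,1)–1(2,2)= 1(2,1)–2(3,1)≠ 1(2,1)–2(3,2)≠ 1(2,2)–2(3,2)≠ 1(2,2)–2(3,3)≠ 1(2,2)–2(3,1)≠ 2(2,4)–2(2,5)= 2(2,4)–2(3,5)= 2(2,4)–2(3,3)= 2(2,5)–2(3,5)=  → 5/10 unlike.
Row 3: 2(3,1)–2(3,2)= 2(3,1)–1(4,1)≠ 2(3,2)–2(3,3)= 2(3,2)–1(4,3)≠ 2(3,2)–1(4,1)≠ 2(3,3)–1(4,3)≠ 2(3,5)–1(4,5)≠  → 5/7 unlike.
Row 4: 1(4,1)–2(5,1)≠ 1(4,1)–1(5,2)= 1(4,3)–1(5,3)= 1(4,3)–1(5,2)= 1(4,5)–1(5,5)=  → 1/5 unlike.
Row 5: 2(5,1)–1(5,2)≠ 1(5,2)–1(5,3)=  → 1/2 unlike.
Total adjacent occupied pairs: 32; unlike-type pairs: 17.

17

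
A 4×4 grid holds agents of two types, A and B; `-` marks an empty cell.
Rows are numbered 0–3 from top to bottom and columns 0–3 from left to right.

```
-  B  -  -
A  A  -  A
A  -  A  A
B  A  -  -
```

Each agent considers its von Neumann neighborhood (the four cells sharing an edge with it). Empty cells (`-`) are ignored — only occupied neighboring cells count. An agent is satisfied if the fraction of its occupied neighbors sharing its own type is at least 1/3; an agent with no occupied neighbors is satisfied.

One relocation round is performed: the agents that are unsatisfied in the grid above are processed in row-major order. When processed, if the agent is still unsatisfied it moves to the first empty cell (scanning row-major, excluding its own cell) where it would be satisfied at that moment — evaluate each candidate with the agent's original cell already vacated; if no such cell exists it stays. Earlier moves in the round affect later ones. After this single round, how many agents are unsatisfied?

0

Initially unsatisfied (in order): (0,1), (3,0), (3,1).
  (0,1) → (0,2).
  (3,0) → (0,1).
  (3,1): now satisfied by earlier moves; stays.
Resulting grid:
- B B -
A A - A
A - A A
- A - -
All satisfied now.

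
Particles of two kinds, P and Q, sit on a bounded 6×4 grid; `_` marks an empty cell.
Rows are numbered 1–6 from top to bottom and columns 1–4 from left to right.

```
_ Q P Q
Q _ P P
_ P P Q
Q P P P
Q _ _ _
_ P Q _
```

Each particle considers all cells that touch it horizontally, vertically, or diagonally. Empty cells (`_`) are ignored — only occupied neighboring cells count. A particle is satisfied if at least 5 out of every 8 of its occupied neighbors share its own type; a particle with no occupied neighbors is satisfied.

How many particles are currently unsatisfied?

(1,2)Q 1/3 unhappy
(1,3)P 2/4 unhappy
(1,4)Q 0/3 unhappy
(2,1)Q 1/2 unhappy
(2,3)P 4/7 unhappy
(2,4)P 3/5 unhappy
(3,2)P 4/6 ok
(3,3)P 6/7 ok
(3,4)Q 0/5 unhappy
(4,1)Q 1/3 unhappy
(4,2)P 3/5 unhappy
(4,3)P 4/5 ok
(4,4)P 2/3 ok
(5,1)Q 1/3 unhappy
(6,2)P 0/2 unhappy
(6,3)Q 0/1 unhappy
Unsatisfied: (1,2), (1,3), (1,4), (2,1), (2,3), (2,4), (3,4), (4,1), (4,2), (5,1), (6,2), (6,3) — 12 in total.

12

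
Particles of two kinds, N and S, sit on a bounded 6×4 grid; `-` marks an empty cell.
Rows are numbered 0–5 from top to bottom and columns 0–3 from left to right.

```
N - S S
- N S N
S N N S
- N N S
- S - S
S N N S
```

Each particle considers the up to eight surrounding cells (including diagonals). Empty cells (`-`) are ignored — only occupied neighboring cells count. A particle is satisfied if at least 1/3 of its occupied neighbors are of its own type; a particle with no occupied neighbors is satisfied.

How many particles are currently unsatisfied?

4

Row 0: (0,0)N 1/1 satisfied · (0,2)S 2/4 satisfied · (0,3)S 2/3 satisfied
Row 1: (1,1)N 3/6 satisfied · (1,2)S 3/7 satisfied · (1,3)N 1/5 not
Row 2: (2,0)S 0/3 not · (2,1)N 4/6 satisfied · (2,2)N 5/8 satisfied · (2,3)S 2/5 satisfied
Row 3: (3,1)N 3/5 satisfied · (3,2)N 3/7 satisfied · (3,3)S 2/4 satisfied
Row 4: (4,1)S 1/5 not · (4,3)S 2/4 satisfied
Row 5: (5,0)S 1/2 satisfied · (5,1)N 1/3 satisfied · (5,2)N 1/4 not · (5,3)S 1/2 satisfied
Unsatisfied: (1,3), (2,0), (4,1), (5,2) — 4 in total.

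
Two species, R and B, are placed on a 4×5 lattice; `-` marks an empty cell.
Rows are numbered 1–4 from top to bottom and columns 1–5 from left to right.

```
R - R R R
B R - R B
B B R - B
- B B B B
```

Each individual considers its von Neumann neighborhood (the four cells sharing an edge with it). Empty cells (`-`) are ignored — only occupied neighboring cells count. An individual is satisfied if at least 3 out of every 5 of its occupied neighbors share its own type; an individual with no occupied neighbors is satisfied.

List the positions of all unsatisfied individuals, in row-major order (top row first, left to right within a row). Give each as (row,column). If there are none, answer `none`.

(1,1)R 0/1 ✗
(1,3)R 1/1 ✓
(1,4)R 3/3 ✓
(1,5)R 1/2 ✗
(2,1)B 1/3 ✗
(2,2)R 0/2 ✗
(2,4)R 1/2 ✗
(2,5)B 1/3 ✗
(3,1)B 2/2 ✓
(3,2)B 2/4 ✗
(3,3)R 0/2 ✗
(3,5)B 2/2 ✓
(4,2)B 2/2 ✓
(4,3)B 2/3 ✓
(4,4)B 2/2 ✓
(4,5)B 2/2 ✓

(1,1), (1,5), (2,1), (2,2), (2,4), (2,5), (3,2), (3,3)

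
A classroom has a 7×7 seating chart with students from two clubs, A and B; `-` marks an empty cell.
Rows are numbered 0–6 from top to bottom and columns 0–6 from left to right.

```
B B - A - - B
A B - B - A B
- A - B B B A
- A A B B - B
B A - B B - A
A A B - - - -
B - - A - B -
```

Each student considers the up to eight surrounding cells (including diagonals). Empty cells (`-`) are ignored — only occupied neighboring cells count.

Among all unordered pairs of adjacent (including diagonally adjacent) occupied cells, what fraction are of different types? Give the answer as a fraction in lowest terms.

Scan each occupied cell's neighbors to the right and below (and the two forward diagonals) so each pair is counted once.
From row 0: 4 unlike of 8 pairs (running 4/8).
From row 1: 6 unlike of 11 pairs (running 10/19).
From row 2: 3 unlike of 13 pairs (running 13/32).
From row 3: 4 unlike of 12 pairs (running 17/44).
From row 4: 4 unlike of 8 pairs (running 21/52).
From row 5: 4 unlike of 5 pairs (running 25/57).
Total adjacent occupied pairs: 57; unlike-type pairs: 25.
25/57 is already in lowest terms.

25/57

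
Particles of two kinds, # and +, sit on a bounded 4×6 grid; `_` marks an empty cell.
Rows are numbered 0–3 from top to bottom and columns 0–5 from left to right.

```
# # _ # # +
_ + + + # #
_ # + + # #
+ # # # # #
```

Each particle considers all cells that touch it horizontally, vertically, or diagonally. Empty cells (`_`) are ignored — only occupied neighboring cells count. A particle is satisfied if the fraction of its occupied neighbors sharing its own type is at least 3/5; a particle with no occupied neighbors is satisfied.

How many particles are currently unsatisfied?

12

Row 0: (0,0)# 1/2 unhappy · (0,1)# 1/3 unhappy · (0,3)# 2/4 unhappy · (0,4)# 3/5 ok · (0,5)+ 0/3 unhappy
Row 1: (1,1)+ 2/5 unhappy · (1,2)+ 4/7 unhappy · (1,3)+ 3/7 unhappy · (1,4)# 5/8 ok · (1,5)# 4/5 ok
Row 2: (2,1)# 2/6 unhappy · (2,2)+ 4/8 unhappy · (2,3)+ 3/8 unhappy · (2,4)# 6/8 ok · (2,5)# 5/5 ok
Row 3: (3,0)+ 0/2 unhappy · (3,1)# 2/4 unhappy · (3,2)# 3/5 ok · (3,3)# 3/5 ok · (3,4)# 4/5 ok · (3,5)# 3/3 ok
Unsatisfied: (0,0), (0,1), (0,3), (0,5), (1,1), (1,2), (1,3), (2,1), (2,2), (2,3), (3,0), (3,1) — 12 in total.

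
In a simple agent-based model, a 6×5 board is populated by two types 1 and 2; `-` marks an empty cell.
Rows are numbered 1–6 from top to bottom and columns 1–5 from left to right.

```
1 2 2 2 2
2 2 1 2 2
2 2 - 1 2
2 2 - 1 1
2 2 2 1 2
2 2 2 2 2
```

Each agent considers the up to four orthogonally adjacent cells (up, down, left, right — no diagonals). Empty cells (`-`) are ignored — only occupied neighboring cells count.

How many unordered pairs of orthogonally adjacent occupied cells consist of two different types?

Scan each occupied cell's neighbors to the right and below so each pair is counted once.
From row 1: 3 unlike of 9 pairs (running 3/9).
From row 2: 3 unlike of 8 pairs (running 6/17).
From row 3: 2 unlike of 6 pairs (running 8/23).
From row 4: 1 unlike of 6 pairs (running 9/29).
From row 5: 3 unlike of 9 pairs (running 12/38).
From row 6: 0 unlike of 4 pairs (running 12/42).
Total adjacent occupied pairs: 42; unlike-type pairs: 12.

12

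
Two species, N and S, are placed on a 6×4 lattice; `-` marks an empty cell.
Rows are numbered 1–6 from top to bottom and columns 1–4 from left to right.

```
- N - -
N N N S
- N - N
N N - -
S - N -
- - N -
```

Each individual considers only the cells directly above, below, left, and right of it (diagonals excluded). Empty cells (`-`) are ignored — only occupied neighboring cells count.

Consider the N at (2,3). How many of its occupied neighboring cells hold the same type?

Occupied neighbors of (2,3): (2,2)=N, (2,4)=S.
Same type (N): 1 of 2.

1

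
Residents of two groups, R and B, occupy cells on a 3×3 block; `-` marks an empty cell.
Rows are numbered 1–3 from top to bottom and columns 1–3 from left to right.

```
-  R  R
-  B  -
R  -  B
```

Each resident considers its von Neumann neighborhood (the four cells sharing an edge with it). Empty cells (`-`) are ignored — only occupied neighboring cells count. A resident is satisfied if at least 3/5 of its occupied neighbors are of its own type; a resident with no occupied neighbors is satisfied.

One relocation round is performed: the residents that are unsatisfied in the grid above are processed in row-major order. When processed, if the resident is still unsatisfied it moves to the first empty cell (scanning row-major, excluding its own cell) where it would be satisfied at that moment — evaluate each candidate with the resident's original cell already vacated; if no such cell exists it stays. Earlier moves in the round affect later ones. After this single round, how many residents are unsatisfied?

Initially unsatisfied (in order): (1,2), (2,2).
  (1,2) → (1,1).
  (2,2): now satisfied by earlier moves; stays.
Resulting grid:
R - R
- B -
R - B
All satisfied now.

0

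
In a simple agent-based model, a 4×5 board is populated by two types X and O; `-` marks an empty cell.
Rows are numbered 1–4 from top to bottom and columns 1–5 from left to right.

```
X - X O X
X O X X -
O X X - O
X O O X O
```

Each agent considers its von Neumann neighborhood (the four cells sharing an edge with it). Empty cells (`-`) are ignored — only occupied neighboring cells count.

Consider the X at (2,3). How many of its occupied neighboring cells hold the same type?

3

Occupied neighbors of (2,3): (1,3)=X, (3,3)=X, (2,2)=O, (2,4)=X.
Same type (X): 3 of 4.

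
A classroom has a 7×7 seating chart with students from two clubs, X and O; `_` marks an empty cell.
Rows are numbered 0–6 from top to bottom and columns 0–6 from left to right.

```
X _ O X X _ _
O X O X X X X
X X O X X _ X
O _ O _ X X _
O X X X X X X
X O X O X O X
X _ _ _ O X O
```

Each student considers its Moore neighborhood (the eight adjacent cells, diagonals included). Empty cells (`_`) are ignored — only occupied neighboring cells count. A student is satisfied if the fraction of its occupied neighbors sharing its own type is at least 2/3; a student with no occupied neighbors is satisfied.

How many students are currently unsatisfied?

27

Row 0: (0,0)X 1/2 ✗ · (0,2)O 1/4 ✗ · (0,3)X 3/5 ✗ · (0,4)X 4/4 ✓
Row 1: (1,0)O 0/4 ✗ · (1,1)X 3/7 ✗ · (1,2)O 2/7 ✗ · (1,3)X 5/8 ✗ · (1,4)X 6/6 ✓ · (1,5)X 5/5 ✓ · (1,6)X 2/2 ✓
Row 2: (2,0)X 2/4 ✗ · (2,1)X 2/7 ✗ · (2,2)O 2/6 ✗ · (2,3)X 4/7 ✗ · (2,4)X 6/6 ✓ · (2,6)X 3/3 ✓
Row 3: (3,0)O 1/4 ✗ · (3,2)O 1/6 ✗ · (3,4)X 6/6 ✓ · (3,5)X 6/6 ✓
Row 4: (4,0)O 2/4 ✗ · (4,1)X 3/7 ✗ · (4,2)X 3/6 ✗ · (4,3)X 5/7 ✓ · (4,4)X 5/7 ✓ · (4,5)X 6/7 ✓ · (4,6)X 3/4 ✓
Row 5: (5,0)X 2/4 ✗ · (5,1)O 1/6 ✗ · (5,2)X 3/5 ✗ · (5,3)O 1/6 ✗ · (5,4)X 4/7 ✗ · (5,5)O 2/8 ✗ · (5,6)X 3/5 ✗
Row 6: (6,0)X 1/2 ✗ · (6,4)O 2/4 ✗ · (6,5)X 2/5 ✗ · (6,6)O 1/3 ✗
Unsatisfied: (0,0), (0,2), (0,3), (1,0), (1,1), (1,2), (1,3), (2,0), (2,1), (2,2), (2,3), (3,0), (3,2), (4,0), (4,1), (4,2), (5,0), (5,1), (5,2), (5,3), (5,4), (5,5), (5,6), (6,0), (6,4), (6,5), (6,6) — 27 in total.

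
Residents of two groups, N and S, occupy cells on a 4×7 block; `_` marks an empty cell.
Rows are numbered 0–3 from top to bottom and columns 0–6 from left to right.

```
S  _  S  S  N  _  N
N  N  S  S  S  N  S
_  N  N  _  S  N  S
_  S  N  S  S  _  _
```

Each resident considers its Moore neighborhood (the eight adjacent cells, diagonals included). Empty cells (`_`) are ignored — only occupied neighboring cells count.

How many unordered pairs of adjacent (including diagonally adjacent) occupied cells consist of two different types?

25

Scan each occupied cell's neighbors to the right and below (and the two forward diagonals) so each pair is counted once.
From row 0: 7 unlike of 15 pairs (running 7/15).
From row 1: 10 unlike of 20 pairs (running 17/35).
From row 2: 6 unlike of 11 pairs (running 23/46).
From row 3: 2 unlike of 3 pairs (running 25/49).
Total adjacent occupied pairs: 49; unlike-type pairs: 25.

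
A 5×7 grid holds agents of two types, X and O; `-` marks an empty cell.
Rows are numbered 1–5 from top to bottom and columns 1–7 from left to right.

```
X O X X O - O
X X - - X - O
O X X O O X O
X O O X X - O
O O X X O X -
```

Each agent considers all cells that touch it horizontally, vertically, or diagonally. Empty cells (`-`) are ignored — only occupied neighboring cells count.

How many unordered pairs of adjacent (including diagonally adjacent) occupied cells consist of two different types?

38

Scan each occupied cell's neighbors to the right and below (and the two forward diagonals) so each pair is counted once.
Row 1: X(1,1)–O(1,2)≠ X(1,1)–X(2,1)= X(1,1)–X(2,2)= O(1,2)–X(1,3)≠ O(1,2)–X(2,2)≠ O(1,2)–X(2,1)≠ X(1,3)–X(1,4)= X(1,3)–X(2,2)= X(1,4)–O(1,5)≠ X(1,4)–X(2,5)= O(1,5)–X(2,5)≠ O(1,7)–O(2,7)=  → 6/12 unlike.
Row 2: X(2,1)–X(2,2)= X(2,1)–O(3,1)≠ X(2,1)–X(3,2)= X(2,2)–X(3,2)= X(2,2)–X(3,3)= X(2,2)–O(3,1)≠ X(2,5)–O(3,5)≠ X(2,5)–X(3,6)= X(2,5)–O(3,4)≠ O(2,7)–O(3,7)= O(2,7)–X(3,6)≠  → 5/11 unlike.
Row 3: O(3,1)–X(3,2)≠ O(3,1)–X(4,1)≠ O(3,1)–O(4,2)= X(3,2)–X(3,3)= X(3,2)–O(4,2)≠ X(3,2)–O(4,3)≠ X(3,2)–X(4,1)= X(3,3)–O(3,4)≠ X(3,3)–O(4,3)≠ X(3,3)–X(4,4)= X(3,3)–O(4,2)≠ O(3,4)–O(3,5)= O(3,4)–X(4,4)≠ O(3,4)–X(4,5)≠ O(3,4)–O(4,3)= O(3,5)–X(3,6)≠ O(3,5)–X(4,5)≠ O(3,5)–X(4,4)≠ X(3,6)–O(3,7)≠ X(3,6)–O(4,7)≠ X(3,6)–X(4,5)= O(3,7)–O(4,7)=  → 14/22 unlike.
Row 4: X(4,1)–O(4,2)≠ X(4,1)–O(5,1)≠ X(4,1)–O(5,2)≠ O(4,2)–O(4,3)= O(4,2)–O(5,2)= O(4,2)–X(5,3)≠ O(4,2)–O(5,1)= O(4,3)–X(4,4)≠ O(4,3)–X(5,3)≠ O(4,3)–X(5,4)≠ O(4,3)–O(5,2)= X(4,4)–X(4,5)= X(4,4)–X(5,4)= X(4,4)–O(5,5)≠ X(4,4)–X(5,3)= X(4,5)–O(5,5)≠ X(4,5)–X(5,6)= X(4,5)–X(5,4)= O(4,7)–X(5,6)≠  → 10/19 unlike.
Row 5: O(5,1)–O(5,2)= O(5,2)–X(5,3)≠ X(5,3)–X(5,4)= X(5,4)–O(5,5)≠ O(5,5)–X(5,6)≠  → 3/5 unlike.
Total adjacent occupied pairs: 69; unlike-type pairs: 38.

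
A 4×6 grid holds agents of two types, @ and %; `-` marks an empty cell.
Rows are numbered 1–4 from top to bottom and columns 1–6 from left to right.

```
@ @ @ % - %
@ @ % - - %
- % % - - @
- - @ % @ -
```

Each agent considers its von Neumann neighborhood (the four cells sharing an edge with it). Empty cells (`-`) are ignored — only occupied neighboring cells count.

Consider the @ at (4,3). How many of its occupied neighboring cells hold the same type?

0

Occupied neighbors of (4,3): (3,3)=%, (4,4)=%.
Same type (@): 0 of 2.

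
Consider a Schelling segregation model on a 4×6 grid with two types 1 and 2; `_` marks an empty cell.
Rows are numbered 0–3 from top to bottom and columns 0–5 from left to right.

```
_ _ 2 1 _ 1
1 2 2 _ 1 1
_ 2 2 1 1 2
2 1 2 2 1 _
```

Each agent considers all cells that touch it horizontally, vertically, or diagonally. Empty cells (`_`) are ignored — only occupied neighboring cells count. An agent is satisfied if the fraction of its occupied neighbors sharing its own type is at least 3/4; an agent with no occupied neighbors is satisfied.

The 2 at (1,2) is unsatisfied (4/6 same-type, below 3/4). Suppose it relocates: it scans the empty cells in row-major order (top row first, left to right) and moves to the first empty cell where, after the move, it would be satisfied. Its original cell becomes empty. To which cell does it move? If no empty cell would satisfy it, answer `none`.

Vacating (1,2). Empty cells in order:
  (0,0): 1/2 same-type → still unsatisfied.
  (0,1): 2/3 same-type → still unsatisfied.
  (0,4): 0/4 same-type → still unsatisfied.
  (1,3): 2/6 same-type → still unsatisfied.
  (2,0): 3/5 same-type → still unsatisfied.
  (3,5): 1/3 same-type → still unsatisfied.

none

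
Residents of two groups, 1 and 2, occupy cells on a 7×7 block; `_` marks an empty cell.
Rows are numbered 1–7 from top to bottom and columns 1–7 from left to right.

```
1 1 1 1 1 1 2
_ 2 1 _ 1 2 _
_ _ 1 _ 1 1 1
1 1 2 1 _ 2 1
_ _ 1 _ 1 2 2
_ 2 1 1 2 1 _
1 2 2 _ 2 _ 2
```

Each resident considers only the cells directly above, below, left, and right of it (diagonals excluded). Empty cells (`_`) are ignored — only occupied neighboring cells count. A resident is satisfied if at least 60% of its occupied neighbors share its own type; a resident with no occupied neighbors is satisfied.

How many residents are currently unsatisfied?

22

Row 1: (1,1)1 1/1 ✓ · (1,2)1 2/3 ✓ · (1,3)1 3/3 ✓ · (1,4)1 2/2 ✓ · (1,5)1 3/3 ✓ · (1,6)1 1/3 ✗ · (1,7)2 0/1 ✗
Row 2: (2,2)2 0/2 ✗ · (2,3)1 2/3 ✓ · (2,5)1 2/3 ✓ · (2,6)2 0/3 ✗
Row 3: (3,3)1 1/2 ✗ · (3,5)1 2/2 ✓ · (3,6)1 2/4 ✗ · (3,7)1 2/2 ✓
Row 4: (4,1)1 1/1 ✓ · (4,2)1 1/2 ✗ · (4,3)2 0/4 ✗ · (4,4)1 0/1 ✗ · (4,6)2 1/3 ✗ · (4,7)1 1/3 ✗
Row 5: (5,3)1 1/2 ✗ · (5,5)1 0/2 ✗ · (5,6)2 2/4 ✗ · (5,7)2 1/2 ✗
Row 6: (6,2)2 1/2 ✗ · (6,3)1 2/4 ✗ · (6,4)1 1/2 ✗ · (6,5)2 1/4 ✗ · (6,6)1 0/2 ✗
Row 7: (7,1)1 0/1 ✗ · (7,2)2 2/3 ✓ · (7,3)2 1/2 ✗ · (7,5)2 1/1 ✓ · (7,7)2 0/0 ✓
Unsatisfied: (1,6), (1,7), (2,2), (2,6), (3,3), (3,6), (4,2), (4,3), (4,4), (4,6), (4,7), (5,3), (5,5), (5,6), (5,7), (6,2), (6,3), (6,4), (6,5), (6,6), (7,1), (7,3) — 22 in total.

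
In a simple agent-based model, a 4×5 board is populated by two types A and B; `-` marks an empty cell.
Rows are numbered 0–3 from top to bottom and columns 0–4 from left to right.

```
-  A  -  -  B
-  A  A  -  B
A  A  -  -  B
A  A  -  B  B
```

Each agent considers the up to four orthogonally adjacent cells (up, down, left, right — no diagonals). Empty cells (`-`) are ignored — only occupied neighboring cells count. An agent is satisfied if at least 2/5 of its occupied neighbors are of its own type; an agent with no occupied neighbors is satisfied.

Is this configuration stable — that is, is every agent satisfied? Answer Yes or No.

Yes

Row 0: (0,1)A 1/1 ✓ · (0,4)B 1/1 ✓
Row 1: (1,1)A 3/3 ✓ · (1,2)A 1/1 ✓ · (1,4)B 2/2 ✓
Row 2: (2,0)A 2/2 ✓ · (2,1)A 3/3 ✓ · (2,4)B 2/2 ✓
Row 3: (3,0)A 2/2 ✓ · (3,1)A 2/2 ✓ · (3,3)B 1/1 ✓ · (3,4)B 2/2 ✓
All meet the threshold, so the configuration is stable.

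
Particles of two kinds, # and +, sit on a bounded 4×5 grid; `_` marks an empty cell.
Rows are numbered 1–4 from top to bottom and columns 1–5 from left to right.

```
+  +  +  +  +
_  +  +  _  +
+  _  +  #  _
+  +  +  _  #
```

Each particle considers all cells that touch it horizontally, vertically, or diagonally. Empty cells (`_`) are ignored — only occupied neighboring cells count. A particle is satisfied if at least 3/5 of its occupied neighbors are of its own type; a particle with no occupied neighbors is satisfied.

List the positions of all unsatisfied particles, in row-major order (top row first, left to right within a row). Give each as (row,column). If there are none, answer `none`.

Row 1: (1,1)+ 2/2 ok · (1,2)+ 4/4 ok · (1,3)+ 4/4 ok · (1,4)+ 4/4 ok · (1,5)+ 2/2 ok
Row 2: (2,2)+ 6/6 ok · (2,3)+ 5/6 ok · (2,5)+ 2/3 ok
Row 3: (3,1)+ 3/3 ok · (3,3)+ 4/5 ok · (3,4)# 1/5 unhappy
Row 4: (4,1)+ 2/2 ok · (4,2)+ 4/4 ok · (4,3)+ 2/3 ok · (4,5)# 1/1 ok

(3,4)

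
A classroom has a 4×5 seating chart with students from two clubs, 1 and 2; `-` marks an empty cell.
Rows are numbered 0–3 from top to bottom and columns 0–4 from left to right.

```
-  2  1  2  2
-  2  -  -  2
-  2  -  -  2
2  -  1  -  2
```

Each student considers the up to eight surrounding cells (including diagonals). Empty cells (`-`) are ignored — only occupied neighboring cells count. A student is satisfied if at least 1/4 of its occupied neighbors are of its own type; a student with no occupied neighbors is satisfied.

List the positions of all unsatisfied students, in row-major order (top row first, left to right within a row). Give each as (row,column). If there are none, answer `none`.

(0,1)2 1/2 satisfied
(0,2)1 0/3 not
(0,3)2 2/3 satisfied
(0,4)2 2/2 satisfied
(1,1)2 2/3 satisfied
(1,4)2 3/3 satisfied
(2,1)2 2/3 satisfied
(2,4)2 2/2 satisfied
(3,0)2 1/1 satisfied
(3,2)1 0/1 not
(3,4)2 1/1 satisfied

(0,2), (3,2)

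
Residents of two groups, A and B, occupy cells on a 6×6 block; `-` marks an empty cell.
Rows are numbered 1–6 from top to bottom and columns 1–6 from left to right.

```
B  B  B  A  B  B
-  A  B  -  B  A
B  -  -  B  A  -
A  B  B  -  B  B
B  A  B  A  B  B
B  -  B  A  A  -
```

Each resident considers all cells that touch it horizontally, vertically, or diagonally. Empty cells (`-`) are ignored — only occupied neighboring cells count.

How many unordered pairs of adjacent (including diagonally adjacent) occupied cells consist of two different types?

35

Scan each occupied cell's neighbors to the right and below (and the two forward diagonals) so each pair is counted once.
Row 1: B(1,1)–B(1,2)= B(1,1)–A(2,2)≠ B(1,2)–B(1,3)= B(1,2)–A(2,2)≠ B(1,2)–B(2,3)= B(1,3)–A(1,4)≠ B(1,3)–B(2,3)= B(1,3)–A(2,2)≠ A(1,4)–B(1,5)≠ A(1,4)–B(2,5)≠ A(1,4)–B(2,3)≠ B(1,5)–B(1,6)= B(1,5)–B(2,5)= B(1,5)–A(2,6)≠ B(1,6)–A(2,6)≠ B(1,6)–B(2,5)=  → 9/16 unlike.
Row 2: A(2,2)–B(2,3)≠ A(2,2)–B(3,1)≠ B(2,3)–B(3,4)= B(2,5)–A(2,6)≠ B(2,5)–A(3,5)≠ B(2,5)–B(3,4)= A(2,6)–A(3,5)=  → 4/7 unlike.
Row 3: B(3,1)–A(4,1)≠ B(3,1)–B(4,2)= B(3,4)–A(3,5)≠ B(3,4)–B(4,5)= B(3,4)–B(4,3)= A(3,5)–B(4,5)≠ A(3,5)–B(4,6)≠  → 4/7 unlike.
Row 4: A(4,1)–B(4,2)≠ A(4,1)–B(5,1)≠ A(4,1)–A(5,2)= B(4,2)–B(4,3)= B(4,2)–A(5,2)≠ B(4,2)–B(5,3)= B(4,2)–B(5,1)= B(4,3)–B(5,3)= B(4,3)–A(5,4)≠ B(4,3)–A(5,2)≠ B(4,5)–B(4,6)= B(4,5)–B(5,5)= B(4,5)–B(5,6)= B(4,5)–A(5,4)≠ B(4,6)–B(5,6)= B(4,6)–B(5,5)=  → 6/16 unlike.
Row 5: B(5,1)–A(5,2)≠ B(5,1)–B(6,1)= A(5,2)–B(5,3)≠ A(5,2)–B(6,3)≠ A(5,2)–B(6,1)≠ B(5,3)–A(5,4)≠ B(5,3)–B(6,3)= B(5,3)–A(6,4)≠ A(5,4)–B(5,5)≠ A(5,4)–A(6,4)= A(5,4)–A(6,5)= A(5,4)–B(6,3)≠ B(5,5)–B(5,6)= B(5,5)–A(6,5)≠ B(5,5)–A(6,4)≠ B(5,6)–A(6,5)≠  → 11/16 unlike.
Row 6: B(6,3)–A(6,4)≠ A(6,4)–A(6,5)=  → 1/2 unlike.
Total adjacent occupied pairs: 64; unlike-type pairs: 35.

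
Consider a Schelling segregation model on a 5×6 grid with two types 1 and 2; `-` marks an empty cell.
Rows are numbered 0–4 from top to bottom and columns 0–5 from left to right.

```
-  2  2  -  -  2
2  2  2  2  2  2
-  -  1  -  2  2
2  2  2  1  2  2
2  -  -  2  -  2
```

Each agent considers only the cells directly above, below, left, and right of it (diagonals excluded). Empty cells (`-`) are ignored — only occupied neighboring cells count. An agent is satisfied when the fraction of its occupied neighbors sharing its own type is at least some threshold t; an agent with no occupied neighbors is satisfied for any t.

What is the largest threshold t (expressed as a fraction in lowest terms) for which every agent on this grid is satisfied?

0/1

Row 0: (0,1)2 2/2 · (0,2)2 2/2 · (0,5)2 1/1
Row 1: (1,0)2 1/1 · (1,1)2 3/3 · (1,2)2 3/4 · (1,3)2 2/2 · (1,4)2 3/3 · (1,5)2 3/3
Row 2: (2,2)1 0/2 · (2,4)2 3/3 · (2,5)2 3/3
Row 3: (3,0)2 2/2 · (3,1)2 2/2 · (3,2)2 1/3 · (3,3)1 0/3 · (3,4)2 2/3 · (3,5)2 3/3
Row 4: (4,0)2 1/1 · (4,3)2 0/1 · (4,5)2 1/1
The smallest same-type fraction is 0/2 at (2,2), which reduces to 0/1. Any threshold above that leaves this agent unsatisfied.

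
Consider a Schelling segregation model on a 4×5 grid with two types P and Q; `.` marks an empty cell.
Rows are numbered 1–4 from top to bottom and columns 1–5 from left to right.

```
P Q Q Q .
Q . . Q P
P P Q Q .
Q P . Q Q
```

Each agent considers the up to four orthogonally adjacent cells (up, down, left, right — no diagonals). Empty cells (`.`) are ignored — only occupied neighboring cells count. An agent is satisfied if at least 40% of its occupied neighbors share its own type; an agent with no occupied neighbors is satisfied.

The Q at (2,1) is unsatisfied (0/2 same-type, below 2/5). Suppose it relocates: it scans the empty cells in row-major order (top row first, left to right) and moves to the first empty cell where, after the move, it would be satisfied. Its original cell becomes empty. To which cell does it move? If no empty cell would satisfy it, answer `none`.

Vacating (2,1). Empty cells in order:
  (1,5): 1/2 same-type → satisfied — stop here.

(1,5)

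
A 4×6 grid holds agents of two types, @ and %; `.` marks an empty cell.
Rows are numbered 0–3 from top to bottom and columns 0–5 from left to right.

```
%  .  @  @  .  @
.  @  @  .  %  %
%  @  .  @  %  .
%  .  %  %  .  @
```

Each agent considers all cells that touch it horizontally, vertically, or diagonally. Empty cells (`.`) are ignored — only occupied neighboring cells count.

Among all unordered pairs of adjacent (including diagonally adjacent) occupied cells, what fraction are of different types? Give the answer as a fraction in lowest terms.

13/27

Scan each occupied cell's neighbors to the right and below (and the two forward diagonals) so each pair is counted once.
Row 0: %(0,0)–@(1,1)≠ @(0,2)–@(0,3)= @(0,2)–@(1,2)= @(0,2)–@(1,1)= @(0,3)–%(1,4)≠ @(0,3)–@(1,2)= @(0,5)–%(1,5)≠ @(0,5)–%(1,4)≠  → 4/8 unlike.
Row 1: @(1,1)–@(1,2)= @(1,1)–@(2,1)= @(1,1)–%(2,0)≠ @(1,2)–@(2,3)= @(1,2)–@(2,1)= %(1,4)–%(1,5)= %(1,4)–%(2,4)= %(1,4)–@(2,3)≠ %(1,5)–%(2,4)=  → 2/9 unlike.
Row 2: %(2,0)–@(2,1)≠ %(2,0)–%(3,0)= @(2,1)–%(3,2)≠ @(2,1)–%(3,0)≠ @(2,3)–%(2,4)≠ @(2,3)–%(3,3)≠ @(2,3)–%(3,2)≠ %(2,4)–@(3,5)≠ %(2,4)–%(3,3)=  → 7/9 unlike.
Row 3: %(3,2)–%(3,3)=  → 0/1 unlike.
Total adjacent occupied pairs: 27; unlike-type pairs: 13.
13/27 is already in lowest terms.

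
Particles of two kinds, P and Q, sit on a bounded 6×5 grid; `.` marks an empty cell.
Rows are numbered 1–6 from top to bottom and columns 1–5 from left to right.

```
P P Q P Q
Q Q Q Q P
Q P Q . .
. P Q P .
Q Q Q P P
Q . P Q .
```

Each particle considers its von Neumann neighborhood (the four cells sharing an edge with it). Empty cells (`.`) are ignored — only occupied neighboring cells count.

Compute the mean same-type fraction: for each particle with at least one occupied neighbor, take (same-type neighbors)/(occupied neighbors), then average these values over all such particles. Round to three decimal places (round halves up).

(1,1)P 1/2
(1,2)P 1/3
(1,3)Q 1/3
(1,4)P 0/3
(1,5)Q 0/2
(2,1)Q 2/3
(2,2)Q 2/4
(2,3)Q 4/4
(2,4)Q 1/3
(2,5)P 0/2
(3,1)Q 1/2
(3,2)P 1/4
(3,3)Q 2/3
(4,2)P 1/3
(4,3)Q 2/4
(4,4)P 1/2
(5,1)Q 2/2
(5,2)Q 2/3
(5,3)Q 2/4
(5,4)P 2/4
(5,5)P 1/1
(6,1)Q 1/1
(6,3)P 0/2
(6,4)Q 0/2
Sum over 24 particles: 1/2 + 1/3 + 1/3 + 0/3 + 0/2 + 2/3 + 2/4 + 4/4 + 1/3 + 0/2 + 1/2 + 1/4 + 2/3 + 1/3 + 2/4 + 1/2 + 2/2 + 2/3 + 2/4 + 2/4 + 1/1 + 1/1 + 0/2 + 0/2 = 133/12; mean = 133/12 ÷ 24 = 133/288 = 0.461805… → 0.462.

0.462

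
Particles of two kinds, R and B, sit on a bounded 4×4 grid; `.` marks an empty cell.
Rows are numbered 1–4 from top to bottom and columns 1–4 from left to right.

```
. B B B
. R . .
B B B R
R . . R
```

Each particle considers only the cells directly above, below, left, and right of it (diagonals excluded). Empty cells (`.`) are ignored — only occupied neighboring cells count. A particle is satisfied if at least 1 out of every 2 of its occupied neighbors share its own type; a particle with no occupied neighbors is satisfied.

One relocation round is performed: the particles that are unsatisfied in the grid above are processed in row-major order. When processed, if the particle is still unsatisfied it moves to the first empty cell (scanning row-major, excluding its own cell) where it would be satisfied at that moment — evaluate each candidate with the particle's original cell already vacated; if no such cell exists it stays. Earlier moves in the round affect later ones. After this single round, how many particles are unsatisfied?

1

Initially unsatisfied (in order): (2,2), (4,1).
  (2,2) → (2,4).
  (4,1) → (4,3).
Resulting grid:
. B B B
. . . R
B B B R
. . R R
Unsatisfied now: (3,3).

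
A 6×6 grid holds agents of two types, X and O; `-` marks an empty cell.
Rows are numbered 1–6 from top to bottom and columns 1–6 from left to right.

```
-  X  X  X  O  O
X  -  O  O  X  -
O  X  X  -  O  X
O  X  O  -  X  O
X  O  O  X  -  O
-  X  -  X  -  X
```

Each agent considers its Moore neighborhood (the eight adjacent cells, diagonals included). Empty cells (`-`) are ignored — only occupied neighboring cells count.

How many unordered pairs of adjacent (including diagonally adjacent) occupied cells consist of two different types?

36

Scan each occupied cell's neighbors to the right and below (and the two forward diagonals) so each pair is counted once.
Row 1: X(1,2)–X(1,3)= X(1,2)–O(2,3)≠ X(1,2)–X(2,1)= X(1,3)–X(1,4)= X(1,3)–O(2,3)≠ X(1,3)–O(2,4)≠ X(1,4)–O(1,5)≠ X(1,4)–O(2,4)≠ X(1,4)–X(2,5)= X(1,4)–O(2,3)≠ O(1,5)–O(1,6)= O(1,5)–X(2,5)≠ O(1,5)–O(2,4)= O(1,6)–X(2,5)≠  → 8/14 unlike.
Row 2: X(2,1)–O(3,1)≠ X(2,1)–X(3,2)= O(2,3)–O(2,4)= O(2,3)–X(3,3)≠ O(2,3)–X(3,2)≠ O(2,4)–X(2,5)≠ O(2,4)–O(3,5)= O(2,4)–X(3,3)≠ X(2,5)–O(3,5)≠ X(2,5)–X(3,6)=  → 6/10 unlike.
Row 3: O(3,1)–X(3,2)≠ O(3,1)–O(4,1)= O(3,1)–X(4,2)≠ X(3,2)–X(3,3)= X(3,2)–X(4,2)= X(3,2)–O(4,3)≠ X(3,2)–O(4,1)≠ X(3,3)–O(4,3)≠ X(3,3)–X(4,2)= O(3,5)–X(3,6)≠ O(3,5)–X(4,5)≠ O(3,5)–O(4,6)= X(3,6)–O(4,6)≠ X(3,6)–X(4,5)=  → 8/14 unlike.
Row 4: O(4,1)–X(4,2)≠ O(4,1)–X(5,1)≠ O(4,1)–O(5,2)= X(4,2)–O(4,3)≠ X(4,2)–O(5,2)≠ X(4,2)–O(5,3)≠ X(4,2)–X(5,1)= O(4,3)–O(5,3)= O(4,3)–X(5,4)≠ O(4,3)–O(5,2)= X(4,5)–O(4,6)≠ X(4,5)–O(5,6)≠ X(4,5)–X(5,4)= O(4,6)–O(5,6)=  → 8/14 unlike.
Row 5: X(5,1)–O(5,2)≠ X(5,1)–X(6,2)= O(5,2)–O(5,3)= O(5,2)–X(6,2)≠ O(5,3)–X(5,4)≠ O(5,3)–X(6,4)≠ O(5,3)–X(6,2)≠ X(5,4)–X(6,4)= O(5,6)–X(6,6)≠  → 6/9 unlike.
Total adjacent occupied pairs: 61; unlike-type pairs: 36.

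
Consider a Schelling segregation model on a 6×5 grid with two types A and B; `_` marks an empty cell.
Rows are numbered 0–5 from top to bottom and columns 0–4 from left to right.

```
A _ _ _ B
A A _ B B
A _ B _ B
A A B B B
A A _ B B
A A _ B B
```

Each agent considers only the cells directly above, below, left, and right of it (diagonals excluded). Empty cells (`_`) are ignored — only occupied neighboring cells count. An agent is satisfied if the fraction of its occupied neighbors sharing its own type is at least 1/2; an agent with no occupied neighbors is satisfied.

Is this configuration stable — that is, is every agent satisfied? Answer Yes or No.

(0,0)A 1/1 satisfied
(0,4)B 1/1 satisfied
(1,0)A 3/3 satisfied
(1,1)A 1/1 satisfied
(1,3)B 1/1 satisfied
(1,4)B 3/3 satisfied
(2,0)A 2/2 satisfied
(2,2)B 1/1 satisfied
(2,4)B 2/2 satisfied
(3,0)A 3/3 satisfied
(3,1)A 2/3 satisfied
(3,2)B 2/3 satisfied
(3,3)B 3/3 satisfied
(3,4)B 3/3 satisfied
(4,0)A 3/3 satisfied
(4,1)A 3/3 satisfied
(4,3)B 3/3 satisfied
(4,4)B 3/3 satisfied
(5,0)A 2/2 satisfied
(5,1)A 2/2 satisfied
(5,3)B 2/2 satisfied
(5,4)B 2/2 satisfied
All meet the threshold, so the configuration is stable.

Yes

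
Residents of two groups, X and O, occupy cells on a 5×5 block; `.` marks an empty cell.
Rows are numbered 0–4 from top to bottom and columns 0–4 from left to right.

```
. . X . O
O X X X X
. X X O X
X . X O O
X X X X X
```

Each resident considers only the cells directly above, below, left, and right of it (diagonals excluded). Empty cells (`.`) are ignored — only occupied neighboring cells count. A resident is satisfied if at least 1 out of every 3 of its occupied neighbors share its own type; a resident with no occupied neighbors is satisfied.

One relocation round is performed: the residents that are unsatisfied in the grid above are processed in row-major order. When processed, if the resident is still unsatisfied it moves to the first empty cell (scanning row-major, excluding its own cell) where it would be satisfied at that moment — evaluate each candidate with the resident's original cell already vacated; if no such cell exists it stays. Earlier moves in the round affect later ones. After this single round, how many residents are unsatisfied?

0

Initially unsatisfied (in order): (0,4), (1,0), (2,3).
  (0,4) → (0,0).
  (1,0): now satisfied by earlier moves; stays.
  (2,3) → (0,1).
Resulting grid:
O O X . .
O X X X X
. X X . X
X . X O O
X X X X X
All satisfied now.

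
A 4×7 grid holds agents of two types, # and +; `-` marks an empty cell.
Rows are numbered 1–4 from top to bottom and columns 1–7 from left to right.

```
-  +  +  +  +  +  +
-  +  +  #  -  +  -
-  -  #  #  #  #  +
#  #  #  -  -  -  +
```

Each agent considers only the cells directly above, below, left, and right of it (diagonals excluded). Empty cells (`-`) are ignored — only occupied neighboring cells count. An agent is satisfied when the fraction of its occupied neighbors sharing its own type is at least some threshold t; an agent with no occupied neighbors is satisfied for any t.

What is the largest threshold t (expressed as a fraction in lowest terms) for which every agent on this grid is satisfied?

(1,2)+ 2/2
(1,3)+ 3/3
(1,4)+ 2/3
(1,5)+ 2/2
(1,6)+ 3/3
(1,7)+ 1/1
(2,2)+ 2/2
(2,3)+ 2/4
(2,4)# 1/3
(2,6)+ 1/2
(3,3)# 2/3
(3,4)# 3/3
(3,5)# 2/2
(3,6)# 1/3
(3,7)+ 1/2
(4,1)# 1/1
(4,2)# 2/2
(4,3)# 2/2
(4,7)+ 1/1
The smallest same-type fraction is 1/3 at (2,4), which reduces to 1/3. Any threshold above that leaves this agent unsatisfied.

1/3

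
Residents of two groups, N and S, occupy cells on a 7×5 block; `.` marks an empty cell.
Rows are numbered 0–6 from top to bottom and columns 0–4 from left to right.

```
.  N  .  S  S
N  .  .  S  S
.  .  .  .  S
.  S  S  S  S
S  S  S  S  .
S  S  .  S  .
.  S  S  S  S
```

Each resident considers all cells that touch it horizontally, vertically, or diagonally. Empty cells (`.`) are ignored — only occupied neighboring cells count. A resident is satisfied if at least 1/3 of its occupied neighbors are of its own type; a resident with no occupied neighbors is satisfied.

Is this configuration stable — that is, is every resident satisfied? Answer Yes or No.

(0,1)N 1/1 ok
(0,3)S 3/3 ok
(0,4)S 3/3 ok
(1,0)N 1/1 ok
(1,3)S 4/4 ok
(1,4)S 4/4 ok
(2,4)S 4/4 ok
(3,1)S 4/4 ok
(3,2)S 5/5 ok
(3,3)S 5/5 ok
(3,4)S 3/3 ok
(4,0)S 4/4 ok
(4,1)S 6/6 ok
(4,2)S 7/7 ok
(4,3)S 5/5 ok
(5,0)S 4/4 ok
(5,1)S 6/6 ok
(5,3)S 5/5 ok
(6,1)S 3/3 ok
(6,2)S 4/4 ok
(6,3)S 3/3 ok
(6,4)S 2/2 ok
All meet the threshold, so the configuration is stable.

Yes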